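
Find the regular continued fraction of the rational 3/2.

Run the Euclidean algorithm on 3 and 2; the successive quotients are the partial quotients a_0, a_1, ... (each step inverts the fractional part left over by the previous one):
  3 = 1*2 + 1, so a_0 = 1.
  2 = 2*1 + 0, so a_1 = 2.
The remainder reaches 0 after 2 divisions, so the expansion has 2 partial quotients, read off in order.

[1; 2]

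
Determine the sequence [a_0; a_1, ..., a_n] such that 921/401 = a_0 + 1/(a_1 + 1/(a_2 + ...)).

Run the Euclidean algorithm on 921 and 401; the successive quotients are the partial quotients a_0, a_1, ... (each step inverts the fractional part left over by the previous one):
  921 = 2*401 + 119, so a_0 = 2.
  401 = 3*119 + 44, so a_1 = 3.
  119 = 2*44 + 31, so a_2 = 2.
  44 = 1*31 + 13, so a_3 = 1.
  31 = 2*13 + 5, so a_4 = 2.
  13 = 2*5 + 3, so a_5 = 2.
  5 = 1*3 + 2, so a_6 = 1.
  3 = 1*2 + 1, so a_7 = 1.
  2 = 2*1 + 0, so a_8 = 2.
The remainder reaches 0 after 9 divisions, so the expansion has 9 partial quotients, read off in order.

[2; 3, 2, 1, 2, 2, 1, 1, 2]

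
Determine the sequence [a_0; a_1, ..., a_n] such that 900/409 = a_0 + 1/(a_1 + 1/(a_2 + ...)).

Run the Euclidean algorithm on 900 and 409; the successive quotients are the partial quotients a_0, a_1, ... (each step inverts the fractional part left over by the previous one):
  900 = 2*409 + 82, so a_0 = 2.
  409 = 4*82 + 81, so a_1 = 4.
  82 = 1*81 + 1, so a_2 = 1.
  81 = 81*1 + 0, so a_3 = 81.
The remainder reaches 0 after 4 divisions, so the expansion has 4 partial quotients, read off in order.

[2; 4, 1, 81]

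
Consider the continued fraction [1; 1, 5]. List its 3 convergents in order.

1/1, 2/1, 11/6

Using the convergent recurrence p_i = a_i*p_{i-1} + p_{i-2}, q_i = a_i*q_{i-1} + q_{i-2} with p_{-2}=0, p_{-1}=1, q_{-2}=1, q_{-1}=0:
  i=0: a_0=1, p_0 = 1*1 + 0 = 1, q_0 = 1*0 + 1 = 1.
  i=1: a_1=1, p_1 = 1*1 + 1 = 2, q_1 = 1*1 + 0 = 1.
  i=2: a_2=5, p_2 = 5*2 + 1 = 11, q_2 = 5*1 + 1 = 6.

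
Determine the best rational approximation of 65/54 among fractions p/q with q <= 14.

Expand x = 65/54 as a continued fraction with the Euclidean algorithm:
  65 = 1*54 + 11, so a_0 = 1.
  54 = 4*11 + 10, so a_1 = 4.
  11 = 1*10 + 1, so a_2 = 1.
  10 = 10*1 + 0, so a_3 = 10.
so x = [1; 4, 1, 10].
Convergents (p_i = a_i*p_{i-1} + p_{i-2}, q_i = a_i*q_{i-1} + q_{i-2} with p_{-2}=0, p_{-1}=1, q_{-2}=1, q_{-1}=0), until the denominator exceeds 14:
  i=0: a_0=1, p_0 = 1*1 + 0 = 1, q_0 = 1*0 + 1 = 1.
  i=1: a_1=4, p_1 = 4*1 + 1 = 5, q_1 = 4*1 + 0 = 4.
  i=2: a_2=1, p_2 = 1*5 + 1 = 6, q_2 = 1*4 + 1 = 5.
  i=3: a_3=10, p_3 = 10*6 + 5 = 65, q_3 = 10*5 + 4 = 54.
q_3 = 54 > 14, so the last convergent with denominator <= 14 is p_2/q_2 = 6/5.
The closest fraction with denominator <= 14 is either p_2/q_2 or the intermediate fraction (k*p_2 + p_1)/(k*q_2 + q_1) with the largest k >= 1 whose denominator stays <= 14; these approach x as k grows, and every other convergent or intermediate fraction in range is farther away.
Largest k: floor((14 - q_1)/q_2) = floor((14 - 4)/5) = 2.
That gives (2*6 + 5)/(2*5 + 4) = 17/14.
Compare the errors: |x - 6/5| = |65*5 - 6*54|/(54*5) = 1/270, and |x - 17/14| = |65*14 - 17*54|/(54*14) = 8/756.
Cross-multiplying, 1*756 = 756 < 2160 = 8*270, so 1/270 is smaller: the convergent 6/5 is closer to x than 17/14.

6/5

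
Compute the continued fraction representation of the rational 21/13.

[1; 1, 1, 1, 1, 2]

Run the Euclidean algorithm on 21 and 13; the successive quotients are the partial quotients a_0, a_1, ... (each step inverts the fractional part left over by the previous one):
  21 = 1*13 + 8, so a_0 = 1.
  13 = 1*8 + 5, so a_1 = 1.
  8 = 1*5 + 3, so a_2 = 1.
  5 = 1*3 + 2, so a_3 = 1.
  3 = 1*2 + 1, so a_4 = 1.
  2 = 2*1 + 0, so a_5 = 2.
The remainder reaches 0 after 6 divisions, so the expansion has 6 partial quotients, read off in order.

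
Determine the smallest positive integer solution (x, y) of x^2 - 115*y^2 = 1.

First expand sqrt(115) as a continued fraction. With x_i = (sqrt(115) + m_i)/d_i and (m_0, d_0) = (0, 1): a_0 = floor(sqrt(115)) = 10, since 10^2 = 100 <= 115 < 121 = 11^2.
Iterate m_{i+1} = d_i*a_i - m_i, d_{i+1} = (115 - m_{i+1}^2)/d_i, a_{i+1} = floor((a_0 + m_{i+1})/d_{i+1}):
  m_1 = 1*10 - 0 = 10, d_1 = (115 - 10^2)/1 = 15/1 = 15, a_1 = floor((10 + 10)/15) = 1.
  m_2 = 15*1 - 10 = 5, d_2 = (115 - 5^2)/15 = 90/15 = 6, a_2 = floor((10 + 5)/6) = 2.
  m_3 = 6*2 - 5 = 7, d_3 = (115 - 7^2)/6 = 66/6 = 11, a_3 = floor((10 + 7)/11) = 1.
  m_4 = 11*1 - 7 = 4, d_4 = (115 - 4^2)/11 = 99/11 = 9, a_4 = floor((10 + 4)/9) = 1.
  m_5 = 9*1 - 4 = 5, d_5 = (115 - 5^2)/9 = 90/9 = 10, a_5 = floor((10 + 5)/10) = 1.
  m_6 = 10*1 - 5 = 5, d_6 = (115 - 5^2)/10 = 90/10 = 9, a_6 = floor((10 + 5)/9) = 1.
  m_7 = 9*1 - 5 = 4, d_7 = (115 - 4^2)/9 = 99/9 = 11, a_7 = floor((10 + 4)/11) = 1.
  m_8 = 11*1 - 4 = 7, d_8 = (115 - 7^2)/11 = 66/11 = 6, a_8 = floor((10 + 7)/6) = 2.
  m_9 = 6*2 - 7 = 5, d_9 = (115 - 5^2)/6 = 90/6 = 15, a_9 = floor((10 + 5)/15) = 1.
  m_10 = 15*1 - 5 = 10, d_10 = (115 - 10^2)/15 = 15/15 = 1, a_10 = floor((10 + 10)/1) = 20.
  m_11 = 1*20 - 10 = 10, d_11 = (115 - 10^2)/1 = 15/1 = 15: (m_11, d_11) = (m_1, d_1) = (10, 15), so from here the quotients repeat a_1, ..., a_10; the period length is 10.
So sqrt(115) = [10; (1, 2, 1, 1, 1, 1, 1, 2, 1, 20)] with period length k = 10.
k is even, so the fundamental solution of x^2 - 115y^2 = 1 is (p_{k-1}, q_{k-1}) = (p_9, q_9); compute convergents through index 9.
Convergents (p_i = a_i*p_{i-1} + p_{i-2}, q_i = a_i*q_{i-1} + q_{i-2} with p_{-2}=0, p_{-1}=1, q_{-2}=1, q_{-1}=0):
  i=0: a_0=10, p_0 = 10*1 + 0 = 10, q_0 = 10*0 + 1 = 1.
  i=1: a_1=1, p_1 = 1*10 + 1 = 11, q_1 = 1*1 + 0 = 1.
  i=2: a_2=2, p_2 = 2*11 + 10 = 32, q_2 = 2*1 + 1 = 3.
  i=3: a_3=1, p_3 = 1*32 + 11 = 43, q_3 = 1*3 + 1 = 4.
  i=4: a_4=1, p_4 = 1*43 + 32 = 75, q_4 = 1*4 + 3 = 7.
  i=5: a_5=1, p_5 = 1*75 + 43 = 118, q_5 = 1*7 + 4 = 11.
  i=6: a_6=1, p_6 = 1*118 + 75 = 193, q_6 = 1*11 + 7 = 18.
  i=7: a_7=1, p_7 = 1*193 + 118 = 311, q_7 = 1*18 + 11 = 29.
  i=8: a_8=2, p_8 = 2*311 + 193 = 815, q_8 = 2*29 + 18 = 76.
  i=9: a_9=1, p_9 = 1*815 + 311 = 1126, q_9 = 1*76 + 29 = 105.
Check: 1126^2 - 115*105^2 = 1267876 - 1267875 = 1, so (x, y) = (1126, 105) solves the equation, and by the theorem it is the least positive solution.

(x, y) = (1126, 105)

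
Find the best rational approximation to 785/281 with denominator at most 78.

Expand x = 785/281 as a continued fraction with the Euclidean algorithm:
  785 = 2*281 + 223, so a_0 = 2.
  281 = 1*223 + 58, so a_1 = 1.
  223 = 3*58 + 49, so a_2 = 3.
  58 = 1*49 + 9, so a_3 = 1.
  49 = 5*9 + 4, so a_4 = 5.
  9 = 2*4 + 1, so a_5 = 2.
  4 = 4*1 + 0, so a_6 = 4.
so x = [2; 1, 3, 1, 5, 2, 4].
Convergents (p_i = a_i*p_{i-1} + p_{i-2}, q_i = a_i*q_{i-1} + q_{i-2} with p_{-2}=0, p_{-1}=1, q_{-2}=1, q_{-1}=0), until the denominator exceeds 78:
  i=0: a_0=2, p_0 = 2*1 + 0 = 2, q_0 = 2*0 + 1 = 1.
  i=1: a_1=1, p_1 = 1*2 + 1 = 3, q_1 = 1*1 + 0 = 1.
  i=2: a_2=3, p_2 = 3*3 + 2 = 11, q_2 = 3*1 + 1 = 4.
  i=3: a_3=1, p_3 = 1*11 + 3 = 14, q_3 = 1*4 + 1 = 5.
  i=4: a_4=5, p_4 = 5*14 + 11 = 81, q_4 = 5*5 + 4 = 29.
  i=5: a_5=2, p_5 = 2*81 + 14 = 176, q_5 = 2*29 + 5 = 63.
  i=6: a_6=4, p_6 = 4*176 + 81 = 785, q_6 = 4*63 + 29 = 281.
q_6 = 281 > 78, so the last convergent with denominator <= 78 is p_5/q_5 = 176/63.
The closest fraction with denominator <= 78 is either p_5/q_5 or the intermediate fraction (k*p_5 + p_4)/(k*q_5 + q_4) with the largest k >= 1 whose denominator stays <= 78; these approach x as k grows, and every other convergent or intermediate fraction in range is farther away.
Largest k: floor((78 - q_4)/q_5) = floor((78 - 29)/63) = 0.
Since k = 0, no intermediate fraction beyond p_5/q_5 has denominator <= 78, so the convergent 176/63 is the closest (its error is |785*63 - 176*281|/(281*63) = 1/17703).

176/63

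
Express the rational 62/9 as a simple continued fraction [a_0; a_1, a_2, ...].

Run the Euclidean algorithm on 62 and 9; the successive quotients are the partial quotients a_0, a_1, ... (each step inverts the fractional part left over by the previous one):
  62 = 6*9 + 8, so a_0 = 6.
  9 = 1*8 + 1, so a_1 = 1.
  8 = 8*1 + 0, so a_2 = 8.
The remainder reaches 0 after 3 divisions, so the expansion has 3 partial quotients, read off in order.

[6; 1, 8]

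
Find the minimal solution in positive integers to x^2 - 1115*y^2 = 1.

(x, y) = (4560126, 136565)

First expand sqrt(1115) as a continued fraction. With x_i = (sqrt(1115) + m_i)/d_i and (m_0, d_0) = (0, 1): a_0 = floor(sqrt(1115)) = 33, since 33^2 = 1089 <= 1115 < 1156 = 34^2.
Iterate m_{i+1} = d_i*a_i - m_i, d_{i+1} = (1115 - m_{i+1}^2)/d_i, a_{i+1} = floor((a_0 + m_{i+1})/d_{i+1}):
  m_1 = 1*33 - 0 = 33, d_1 = (1115 - 33^2)/1 = 26/1 = 26, a_1 = floor((33 + 33)/26) = 2.
  m_2 = 26*2 - 33 = 19, d_2 = (1115 - 19^2)/26 = 754/26 = 29, a_2 = floor((33 + 19)/29) = 1.
  m_3 = 29*1 - 19 = 10, d_3 = (1115 - 10^2)/29 = 1015/29 = 35, a_3 = floor((33 + 10)/35) = 1.
  m_4 = 35*1 - 10 = 25, d_4 = (1115 - 25^2)/35 = 490/35 = 14, a_4 = floor((33 + 25)/14) = 4.
  m_5 = 14*4 - 25 = 31, d_5 = (1115 - 31^2)/14 = 154/14 = 11, a_5 = floor((33 + 31)/11) = 5.
  m_6 = 11*5 - 31 = 24, d_6 = (1115 - 24^2)/11 = 539/11 = 49, a_6 = floor((33 + 24)/49) = 1.
  m_7 = 49*1 - 24 = 25, d_7 = (1115 - 25^2)/49 = 490/49 = 10, a_7 = floor((33 + 25)/10) = 5.
  m_8 = 10*5 - 25 = 25, d_8 = (1115 - 25^2)/10 = 490/10 = 49, a_8 = floor((33 + 25)/49) = 1.
  m_9 = 49*1 - 25 = 24, d_9 = (1115 - 24^2)/49 = 539/49 = 11, a_9 = floor((33 + 24)/11) = 5.
  m_10 = 11*5 - 24 = 31, d_10 = (1115 - 31^2)/11 = 154/11 = 14, a_10 = floor((33 + 31)/14) = 4.
  m_11 = 14*4 - 31 = 25, d_11 = (1115 - 25^2)/14 = 490/14 = 35, a_11 = floor((33 + 25)/35) = 1.
  m_12 = 35*1 - 25 = 10, d_12 = (1115 - 10^2)/35 = 1015/35 = 29, a_12 = floor((33 + 10)/29) = 1.
  m_13 = 29*1 - 10 = 19, d_13 = (1115 - 19^2)/29 = 754/29 = 26, a_13 = floor((33 + 19)/26) = 2.
  m_14 = 26*2 - 19 = 33, d_14 = (1115 - 33^2)/26 = 26/26 = 1, a_14 = floor((33 + 33)/1) = 66.
  m_15 = 1*66 - 33 = 33, d_15 = (1115 - 33^2)/1 = 26/1 = 26: (m_15, d_15) = (m_1, d_1) = (33, 26), so from here the quotients repeat a_1, ..., a_14; the period length is 14.
So sqrt(1115) = [33; (2, 1, 1, 4, 5, 1, 5, 1, 5, 4, 1, 1, 2, 66)] with period length k = 14.
k is even, so the fundamental solution of x^2 - 1115y^2 = 1 is (p_{k-1}, q_{k-1}) = (p_13, q_13); compute convergents through index 13.
Convergents (p_i = a_i*p_{i-1} + p_{i-2}, q_i = a_i*q_{i-1} + q_{i-2} with p_{-2}=0, p_{-1}=1, q_{-2}=1, q_{-1}=0):
  i=0: a_0=33, p_0 = 33*1 + 0 = 33, q_0 = 33*0 + 1 = 1.
  i=1: a_1=2, p_1 = 2*33 + 1 = 67, q_1 = 2*1 + 0 = 2.
  i=2: a_2=1, p_2 = 1*67 + 33 = 100, q_2 = 1*2 + 1 = 3.
  i=3: a_3=1, p_3 = 1*100 + 67 = 167, q_3 = 1*3 + 2 = 5.
  i=4: a_4=4, p_4 = 4*167 + 100 = 768, q_4 = 4*5 + 3 = 23.
  i=5: a_5=5, p_5 = 5*768 + 167 = 4007, q_5 = 5*23 + 5 = 120.
  i=6: a_6=1, p_6 = 1*4007 + 768 = 4775, q_6 = 1*120 + 23 = 143.
  i=7: a_7=5, p_7 = 5*4775 + 4007 = 27882, q_7 = 5*143 + 120 = 835.
  i=8: a_8=1, p_8 = 1*27882 + 4775 = 32657, q_8 = 1*835 + 143 = 978.
  i=9: a_9=5, p_9 = 5*32657 + 27882 = 191167, q_9 = 5*978 + 835 = 5725.
  i=10: a_10=4, p_10 = 4*191167 + 32657 = 797325, q_10 = 4*5725 + 978 = 23878.
  i=11: a_11=1, p_11 = 1*797325 + 191167 = 988492, q_11 = 1*23878 + 5725 = 29603.
  i=12: a_12=1, p_12 = 1*988492 + 797325 = 1785817, q_12 = 1*29603 + 23878 = 53481.
  i=13: a_13=2, p_13 = 2*1785817 + 988492 = 4560126, q_13 = 2*53481 + 29603 = 136565.
Check: 4560126^2 - 1115*136565^2 = 20794749135876 - 20794749135875 = 1, so (x, y) = (4560126, 136565) solves the equation, and by the theorem it is the least positive solution.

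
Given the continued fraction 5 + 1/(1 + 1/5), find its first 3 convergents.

5/1, 6/1, 35/6

Using the convergent recurrence p_i = a_i*p_{i-1} + p_{i-2}, q_i = a_i*q_{i-1} + q_{i-2} with p_{-2}=0, p_{-1}=1, q_{-2}=1, q_{-1}=0:
  i=0: a_0=5, p_0 = 5*1 + 0 = 5, q_0 = 5*0 + 1 = 1.
  i=1: a_1=1, p_1 = 1*5 + 1 = 6, q_1 = 1*1 + 0 = 1.
  i=2: a_2=5, p_2 = 5*6 + 5 = 35, q_2 = 5*1 + 1 = 6.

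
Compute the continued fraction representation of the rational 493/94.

[5; 4, 11, 2]

Run the Euclidean algorithm on 493 and 94; the successive quotients are the partial quotients a_0, a_1, ... (each step inverts the fractional part left over by the previous one):
  493 = 5*94 + 23, so a_0 = 5.
  94 = 4*23 + 2, so a_1 = 4.
  23 = 11*2 + 1, so a_2 = 11.
  2 = 2*1 + 0, so a_3 = 2.
The remainder reaches 0 after 4 divisions, so the expansion has 4 partial quotients, read off in order.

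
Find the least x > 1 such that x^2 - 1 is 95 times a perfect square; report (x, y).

(x, y) = (39, 4)

First expand sqrt(95) as a continued fraction. With x_i = (sqrt(95) + m_i)/d_i and (m_0, d_0) = (0, 1): a_0 = floor(sqrt(95)) = 9, since 9^2 = 81 <= 95 < 100 = 10^2.
Iterate m_{i+1} = d_i*a_i - m_i, d_{i+1} = (95 - m_{i+1}^2)/d_i, a_{i+1} = floor((a_0 + m_{i+1})/d_{i+1}):
  m_1 = 1*9 - 0 = 9, d_1 = (95 - 9^2)/1 = 14/1 = 14, a_1 = floor((9 + 9)/14) = 1.
  m_2 = 14*1 - 9 = 5, d_2 = (95 - 5^2)/14 = 70/14 = 5, a_2 = floor((9 + 5)/5) = 2.
  m_3 = 5*2 - 5 = 5, d_3 = (95 - 5^2)/5 = 70/5 = 14, a_3 = floor((9 + 5)/14) = 1.
  m_4 = 14*1 - 5 = 9, d_4 = (95 - 9^2)/14 = 14/14 = 1, a_4 = floor((9 + 9)/1) = 18.
  m_5 = 1*18 - 9 = 9, d_5 = (95 - 9^2)/1 = 14/1 = 14: (m_5, d_5) = (m_1, d_1) = (9, 14), so from here the quotients repeat a_1, ..., a_4; the period length is 4.
So sqrt(95) = [9; (1, 2, 1, 18)] with period length k = 4.
k is even, so the fundamental solution of x^2 - 95y^2 = 1 is (p_{k-1}, q_{k-1}) = (p_3, q_3); compute convergents through index 3.
Convergents (p_i = a_i*p_{i-1} + p_{i-2}, q_i = a_i*q_{i-1} + q_{i-2} with p_{-2}=0, p_{-1}=1, q_{-2}=1, q_{-1}=0):
  i=0: a_0=9, p_0 = 9*1 + 0 = 9, q_0 = 9*0 + 1 = 1.
  i=1: a_1=1, p_1 = 1*9 + 1 = 10, q_1 = 1*1 + 0 = 1.
  i=2: a_2=2, p_2 = 2*10 + 9 = 29, q_2 = 2*1 + 1 = 3.
  i=3: a_3=1, p_3 = 1*29 + 10 = 39, q_3 = 1*3 + 1 = 4.
Check: 39^2 - 95*4^2 = 1521 - 1520 = 1, so (x, y) = (39, 4) solves the equation, and by the theorem it is the least positive solution.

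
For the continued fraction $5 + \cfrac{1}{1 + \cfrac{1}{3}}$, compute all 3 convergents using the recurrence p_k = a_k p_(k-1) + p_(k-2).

5/1, 6/1, 23/4

Using the convergent recurrence p_i = a_i*p_{i-1} + p_{i-2}, q_i = a_i*q_{i-1} + q_{i-2} with p_{-2}=0, p_{-1}=1, q_{-2}=1, q_{-1}=0:
  i=0: a_0=5, p_0 = 5*1 + 0 = 5, q_0 = 5*0 + 1 = 1.
  i=1: a_1=1, p_1 = 1*5 + 1 = 6, q_1 = 1*1 + 0 = 1.
  i=2: a_2=3, p_2 = 3*6 + 5 = 23, q_2 = 3*1 + 1 = 4.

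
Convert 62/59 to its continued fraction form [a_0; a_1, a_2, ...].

Run the Euclidean algorithm on 62 and 59; the successive quotients are the partial quotients a_0, a_1, ... (each step inverts the fractional part left over by the previous one):
  62 = 1*59 + 3, so a_0 = 1.
  59 = 19*3 + 2, so a_1 = 19.
  3 = 1*2 + 1, so a_2 = 1.
  2 = 2*1 + 0, so a_3 = 2.
The remainder reaches 0 after 4 divisions, so the expansion has 4 partial quotients, read off in order.

[1; 19, 1, 2]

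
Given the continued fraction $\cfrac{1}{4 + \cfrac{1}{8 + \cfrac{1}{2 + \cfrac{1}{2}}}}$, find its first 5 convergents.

Using the convergent recurrence p_i = a_i*p_{i-1} + p_{i-2}, q_i = a_i*q_{i-1} + q_{i-2} with p_{-2}=0, p_{-1}=1, q_{-2}=1, q_{-1}=0:
  i=0: a_0=0, p_0 = 0*1 + 0 = 0, q_0 = 0*0 + 1 = 1.
  i=1: a_1=4, p_1 = 4*0 + 1 = 1, q_1 = 4*1 + 0 = 4.
  i=2: a_2=8, p_2 = 8*1 + 0 = 8, q_2 = 8*4 + 1 = 33.
  i=3: a_3=2, p_3 = 2*8 + 1 = 17, q_3 = 2*33 + 4 = 70.
  i=4: a_4=2, p_4 = 2*17 + 8 = 42, q_4 = 2*70 + 33 = 173.

0/1, 1/4, 8/33, 17/70, 42/173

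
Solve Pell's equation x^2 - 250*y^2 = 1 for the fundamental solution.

(x, y) = (39480499, 2496966)

First expand sqrt(250) as a continued fraction. With x_i = (sqrt(250) + m_i)/d_i and (m_0, d_0) = (0, 1): a_0 = floor(sqrt(250)) = 15, since 15^2 = 225 <= 250 < 256 = 16^2.
Iterate m_{i+1} = d_i*a_i - m_i, d_{i+1} = (250 - m_{i+1}^2)/d_i, a_{i+1} = floor((a_0 + m_{i+1})/d_{i+1}):
  m_1 = 1*15 - 0 = 15, d_1 = (250 - 15^2)/1 = 25/1 = 25, a_1 = floor((15 + 15)/25) = 1.
  m_2 = 25*1 - 15 = 10, d_2 = (250 - 10^2)/25 = 150/25 = 6, a_2 = floor((15 + 10)/6) = 4.
  m_3 = 6*4 - 10 = 14, d_3 = (250 - 14^2)/6 = 54/6 = 9, a_3 = floor((15 + 14)/9) = 3.
  m_4 = 9*3 - 14 = 13, d_4 = (250 - 13^2)/9 = 81/9 = 9, a_4 = floor((15 + 13)/9) = 3.
  m_5 = 9*3 - 13 = 14, d_5 = (250 - 14^2)/9 = 54/9 = 6, a_5 = floor((15 + 14)/6) = 4.
  m_6 = 6*4 - 14 = 10, d_6 = (250 - 10^2)/6 = 150/6 = 25, a_6 = floor((15 + 10)/25) = 1.
  m_7 = 25*1 - 10 = 15, d_7 = (250 - 15^2)/25 = 25/25 = 1, a_7 = floor((15 + 15)/1) = 30.
  m_8 = 1*30 - 15 = 15, d_8 = (250 - 15^2)/1 = 25/1 = 25: (m_8, d_8) = (m_1, d_1) = (15, 25), so from here the quotients repeat a_1, ..., a_7; the period length is 7.
So sqrt(250) = [15; (1, 4, 3, 3, 4, 1, 30)] with period length k = 7.
k is odd, so (p_{k-1}, q_{k-1}) only solves x^2 - 250y^2 = -1 and the fundamental solution of x^2 - 250y^2 = 1 is (p_{2k-1}, q_{2k-1}) = (p_13, q_13); compute convergents through index 13, running through the period twice.
Convergents (p_i = a_i*p_{i-1} + p_{i-2}, q_i = a_i*q_{i-1} + q_{i-2} with p_{-2}=0, p_{-1}=1, q_{-2}=1, q_{-1}=0):
  i=0: a_0=15, p_0 = 15*1 + 0 = 15, q_0 = 15*0 + 1 = 1.
  i=1: a_1=1, p_1 = 1*15 + 1 = 16, q_1 = 1*1 + 0 = 1.
  i=2: a_2=4, p_2 = 4*16 + 15 = 79, q_2 = 4*1 + 1 = 5.
  i=3: a_3=3, p_3 = 3*79 + 16 = 253, q_3 = 3*5 + 1 = 16.
  i=4: a_4=3, p_4 = 3*253 + 79 = 838, q_4 = 3*16 + 5 = 53.
  i=5: a_5=4, p_5 = 4*838 + 253 = 3605, q_5 = 4*53 + 16 = 228.
  i=6: a_6=1, p_6 = 1*3605 + 838 = 4443, q_6 = 1*228 + 53 = 281.
  i=7: a_7=30, p_7 = 30*4443 + 3605 = 136895, q_7 = 30*281 + 228 = 8658.
  i=8: a_8=1, p_8 = 1*136895 + 4443 = 141338, q_8 = 1*8658 + 281 = 8939.
  i=9: a_9=4, p_9 = 4*141338 + 136895 = 702247, q_9 = 4*8939 + 8658 = 44414.
  i=10: a_10=3, p_10 = 3*702247 + 141338 = 2248079, q_10 = 3*44414 + 8939 = 142181.
  i=11: a_11=3, p_11 = 3*2248079 + 702247 = 7446484, q_11 = 3*142181 + 44414 = 470957.
  i=12: a_12=4, p_12 = 4*7446484 + 2248079 = 32034015, q_12 = 4*470957 + 142181 = 2026009.
  i=13: a_13=1, p_13 = 1*32034015 + 7446484 = 39480499, q_13 = 1*2026009 + 470957 = 2496966.
Indeed p_6^2 - 250*q_6^2 = 19740249 - 19740250 = -1, not +1.
Check: 39480499^2 - 250*2496966^2 = 1558709801289001 - 1558709801289000 = 1, so (x, y) = (39480499, 2496966) solves the equation, and by the theorem it is the least positive solution.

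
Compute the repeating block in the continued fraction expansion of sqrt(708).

Write x_i = (sqrt(708) + m_i)/d_i with (m_0, d_0) = (0, 1). a_0 = floor(sqrt(708)) = 26, since 26^2 = 676 <= 708 < 729 = 27^2.
Iterate m_{i+1} = d_i*a_i - m_i, d_{i+1} = (708 - m_{i+1}^2)/d_i, a_{i+1} = floor((a_0 + m_{i+1})/d_{i+1}):
  m_1 = 1*26 - 0 = 26, d_1 = (708 - 26^2)/1 = 32/1 = 32, a_1 = floor((26 + 26)/32) = 1.
  m_2 = 32*1 - 26 = 6, d_2 = (708 - 6^2)/32 = 672/32 = 21, a_2 = floor((26 + 6)/21) = 1.
  m_3 = 21*1 - 6 = 15, d_3 = (708 - 15^2)/21 = 483/21 = 23, a_3 = floor((26 + 15)/23) = 1.
  m_4 = 23*1 - 15 = 8, d_4 = (708 - 8^2)/23 = 644/23 = 28, a_4 = floor((26 + 8)/28) = 1.
  m_5 = 28*1 - 8 = 20, d_5 = (708 - 20^2)/28 = 308/28 = 11, a_5 = floor((26 + 20)/11) = 4.
  m_6 = 11*4 - 20 = 24, d_6 = (708 - 24^2)/11 = 132/11 = 12, a_6 = floor((26 + 24)/12) = 4.
  m_7 = 12*4 - 24 = 24, d_7 = (708 - 24^2)/12 = 132/12 = 11, a_7 = floor((26 + 24)/11) = 4.
  m_8 = 11*4 - 24 = 20, d_8 = (708 - 20^2)/11 = 308/11 = 28, a_8 = floor((26 + 20)/28) = 1.
  m_9 = 28*1 - 20 = 8, d_9 = (708 - 8^2)/28 = 644/28 = 23, a_9 = floor((26 + 8)/23) = 1.
  m_10 = 23*1 - 8 = 15, d_10 = (708 - 15^2)/23 = 483/23 = 21, a_10 = floor((26 + 15)/21) = 1.
  m_11 = 21*1 - 15 = 6, d_11 = (708 - 6^2)/21 = 672/21 = 32, a_11 = floor((26 + 6)/32) = 1.
  m_12 = 32*1 - 6 = 26, d_12 = (708 - 26^2)/32 = 32/32 = 1, a_12 = floor((26 + 26)/1) = 52.
  m_13 = 1*52 - 26 = 26, d_13 = (708 - 26^2)/1 = 32/1 = 32: (m_13, d_13) = (m_1, d_1) = (26, 32), so from here the quotients repeat a_1, ..., a_12; the period length is 12.
Hence the expansion of sqrt(708) is a_0 = 26 followed by the repeating block 1, 1, 1, 1, 4, 4, 4, 1, 1, 1, 1, 52 (period 12).

[26; (1, 1, 1, 1, 4, 4, 4, 1, 1, 1, 1, 52)]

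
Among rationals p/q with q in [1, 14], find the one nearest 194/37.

21/4

Expand x = 194/37 as a continued fraction with the Euclidean algorithm:
  194 = 5*37 + 9, so a_0 = 5.
  37 = 4*9 + 1, so a_1 = 4.
  9 = 9*1 + 0, so a_2 = 9.
so x = [5; 4, 9].
Convergents (p_i = a_i*p_{i-1} + p_{i-2}, q_i = a_i*q_{i-1} + q_{i-2} with p_{-2}=0, p_{-1}=1, q_{-2}=1, q_{-1}=0), until the denominator exceeds 14:
  i=0: a_0=5, p_0 = 5*1 + 0 = 5, q_0 = 5*0 + 1 = 1.
  i=1: a_1=4, p_1 = 4*5 + 1 = 21, q_1 = 4*1 + 0 = 4.
  i=2: a_2=9, p_2 = 9*21 + 5 = 194, q_2 = 9*4 + 1 = 37.
q_2 = 37 > 14, so the last convergent with denominator <= 14 is p_1/q_1 = 21/4.
The closest fraction with denominator <= 14 is either p_1/q_1 or the intermediate fraction (k*p_1 + p_0)/(k*q_1 + q_0) with the largest k >= 1 whose denominator stays <= 14; these approach x as k grows, and every other convergent or intermediate fraction in range is farther away.
Largest k: floor((14 - q_0)/q_1) = floor((14 - 1)/4) = 3.
That gives (3*21 + 5)/(3*4 + 1) = 68/13.
Compare the errors: |x - 21/4| = |194*4 - 21*37|/(37*4) = 1/148, and |x - 68/13| = |194*13 - 68*37|/(37*13) = 6/481.
Cross-multiplying, 1*481 = 481 < 888 = 6*148, so 1/148 is smaller: the convergent 21/4 is closer to x than 68/13.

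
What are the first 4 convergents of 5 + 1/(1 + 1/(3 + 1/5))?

Using the convergent recurrence p_i = a_i*p_{i-1} + p_{i-2}, q_i = a_i*q_{i-1} + q_{i-2} with p_{-2}=0, p_{-1}=1, q_{-2}=1, q_{-1}=0:
  i=0: a_0=5, p_0 = 5*1 + 0 = 5, q_0 = 5*0 + 1 = 1.
  i=1: a_1=1, p_1 = 1*5 + 1 = 6, q_1 = 1*1 + 0 = 1.
  i=2: a_2=3, p_2 = 3*6 + 5 = 23, q_2 = 3*1 + 1 = 4.
  i=3: a_3=5, p_3 = 5*23 + 6 = 121, q_3 = 5*4 + 1 = 21.

5/1, 6/1, 23/4, 121/21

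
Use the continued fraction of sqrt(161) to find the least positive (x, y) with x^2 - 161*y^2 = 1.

First expand sqrt(161) as a continued fraction. With x_i = (sqrt(161) + m_i)/d_i and (m_0, d_0) = (0, 1): a_0 = floor(sqrt(161)) = 12, since 12^2 = 144 <= 161 < 169 = 13^2.
Iterate m_{i+1} = d_i*a_i - m_i, d_{i+1} = (161 - m_{i+1}^2)/d_i, a_{i+1} = floor((a_0 + m_{i+1})/d_{i+1}):
  m_1 = 1*12 - 0 = 12, d_1 = (161 - 12^2)/1 = 17/1 = 17, a_1 = floor((12 + 12)/17) = 1.
  m_2 = 17*1 - 12 = 5, d_2 = (161 - 5^2)/17 = 136/17 = 8, a_2 = floor((12 + 5)/8) = 2.
  m_3 = 8*2 - 5 = 11, d_3 = (161 - 11^2)/8 = 40/8 = 5, a_3 = floor((12 + 11)/5) = 4.
  m_4 = 5*4 - 11 = 9, d_4 = (161 - 9^2)/5 = 80/5 = 16, a_4 = floor((12 + 9)/16) = 1.
  m_5 = 16*1 - 9 = 7, d_5 = (161 - 7^2)/16 = 112/16 = 7, a_5 = floor((12 + 7)/7) = 2.
  m_6 = 7*2 - 7 = 7, d_6 = (161 - 7^2)/7 = 112/7 = 16, a_6 = floor((12 + 7)/16) = 1.
  m_7 = 16*1 - 7 = 9, d_7 = (161 - 9^2)/16 = 80/16 = 5, a_7 = floor((12 + 9)/5) = 4.
  m_8 = 5*4 - 9 = 11, d_8 = (161 - 11^2)/5 = 40/5 = 8, a_8 = floor((12 + 11)/8) = 2.
  m_9 = 8*2 - 11 = 5, d_9 = (161 - 5^2)/8 = 136/8 = 17, a_9 = floor((12 + 5)/17) = 1.
  m_10 = 17*1 - 5 = 12, d_10 = (161 - 12^2)/17 = 17/17 = 1, a_10 = floor((12 + 12)/1) = 24.
  m_11 = 1*24 - 12 = 12, d_11 = (161 - 12^2)/1 = 17/1 = 17: (m_11, d_11) = (m_1, d_1) = (12, 17), so from here the quotients repeat a_1, ..., a_10; the period length is 10.
So sqrt(161) = [12; (1, 2, 4, 1, 2, 1, 4, 2, 1, 24)] with period length k = 10.
k is even, so the fundamental solution of x^2 - 161y^2 = 1 is (p_{k-1}, q_{k-1}) = (p_9, q_9); compute convergents through index 9.
Convergents (p_i = a_i*p_{i-1} + p_{i-2}, q_i = a_i*q_{i-1} + q_{i-2} with p_{-2}=0, p_{-1}=1, q_{-2}=1, q_{-1}=0):
  i=0: a_0=12, p_0 = 12*1 + 0 = 12, q_0 = 12*0 + 1 = 1.
  i=1: a_1=1, p_1 = 1*12 + 1 = 13, q_1 = 1*1 + 0 = 1.
  i=2: a_2=2, p_2 = 2*13 + 12 = 38, q_2 = 2*1 + 1 = 3.
  i=3: a_3=4, p_3 = 4*38 + 13 = 165, q_3 = 4*3 + 1 = 13.
  i=4: a_4=1, p_4 = 1*165 + 38 = 203, q_4 = 1*13 + 3 = 16.
  i=5: a_5=2, p_5 = 2*203 + 165 = 571, q_5 = 2*16 + 13 = 45.
  i=6: a_6=1, p_6 = 1*571 + 203 = 774, q_6 = 1*45 + 16 = 61.
  i=7: a_7=4, p_7 = 4*774 + 571 = 3667, q_7 = 4*61 + 45 = 289.
  i=8: a_8=2, p_8 = 2*3667 + 774 = 8108, q_8 = 2*289 + 61 = 639.
  i=9: a_9=1, p_9 = 1*8108 + 3667 = 11775, q_9 = 1*639 + 289 = 928.
Check: 11775^2 - 161*928^2 = 138650625 - 138650624 = 1, so (x, y) = (11775, 928) solves the equation, and by the theorem it is the least positive solution.

(x, y) = (11775, 928)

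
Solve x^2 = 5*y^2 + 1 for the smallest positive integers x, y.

(x, y) = (9, 4)

First expand sqrt(5) as a continued fraction. With x_i = (sqrt(5) + m_i)/d_i and (m_0, d_0) = (0, 1): a_0 = floor(sqrt(5)) = 2, since 2^2 = 4 <= 5 < 9 = 3^2.
Iterate m_{i+1} = d_i*a_i - m_i, d_{i+1} = (5 - m_{i+1}^2)/d_i, a_{i+1} = floor((a_0 + m_{i+1})/d_{i+1}):
  m_1 = 1*2 - 0 = 2, d_1 = (5 - 2^2)/1 = 1/1 = 1, a_1 = floor((2 + 2)/1) = 4.
  m_2 = 1*4 - 2 = 2, d_2 = (5 - 2^2)/1 = 1/1 = 1: (m_2, d_2) = (m_1, d_1) = (2, 1), so from here the quotient a_1 repeats; the period length is 1.
So sqrt(5) = [2; (4)] with period length k = 1.
k is odd, so (p_{k-1}, q_{k-1}) only solves x^2 - 5y^2 = -1 and the fundamental solution of x^2 - 5y^2 = 1 is (p_{2k-1}, q_{2k-1}) = (p_1, q_1); compute convergents through index 1, running through the period twice.
Convergents (p_i = a_i*p_{i-1} + p_{i-2}, q_i = a_i*q_{i-1} + q_{i-2} with p_{-2}=0, p_{-1}=1, q_{-2}=1, q_{-1}=0):
  i=0: a_0=2, p_0 = 2*1 + 0 = 2, q_0 = 2*0 + 1 = 1.
  i=1: a_1=4, p_1 = 4*2 + 1 = 9, q_1 = 4*1 + 0 = 4.
Indeed p_0^2 - 5*q_0^2 = 4 - 5 = -1, not +1.
Check: 9^2 - 5*4^2 = 81 - 80 = 1, so (x, y) = (9, 4) solves the equation, and by the theorem it is the least positive solution.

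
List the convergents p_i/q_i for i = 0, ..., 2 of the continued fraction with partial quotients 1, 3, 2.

1/1, 4/3, 9/7

Using the convergent recurrence p_i = a_i*p_{i-1} + p_{i-2}, q_i = a_i*q_{i-1} + q_{i-2} with p_{-2}=0, p_{-1}=1, q_{-2}=1, q_{-1}=0:
  i=0: a_0=1, p_0 = 1*1 + 0 = 1, q_0 = 1*0 + 1 = 1.
  i=1: a_1=3, p_1 = 3*1 + 1 = 4, q_1 = 3*1 + 0 = 3.
  i=2: a_2=2, p_2 = 2*4 + 1 = 9, q_2 = 2*3 + 1 = 7.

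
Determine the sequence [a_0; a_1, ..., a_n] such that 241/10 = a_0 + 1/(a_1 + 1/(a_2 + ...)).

[24; 10]

Run the Euclidean algorithm on 241 and 10; the successive quotients are the partial quotients a_0, a_1, ... (each step inverts the fractional part left over by the previous one):
  241 = 24*10 + 1, so a_0 = 24.
  10 = 10*1 + 0, so a_1 = 10.
The remainder reaches 0 after 2 divisions, so the expansion has 2 partial quotients, read off in order.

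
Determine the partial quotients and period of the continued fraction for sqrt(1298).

Write x_i = (sqrt(1298) + m_i)/d_i with (m_0, d_0) = (0, 1). a_0 = floor(sqrt(1298)) = 36, since 36^2 = 1296 <= 1298 < 1369 = 37^2.
Iterate m_{i+1} = d_i*a_i - m_i, d_{i+1} = (1298 - m_{i+1}^2)/d_i, a_{i+1} = floor((a_0 + m_{i+1})/d_{i+1}):
  m_1 = 1*36 - 0 = 36, d_1 = (1298 - 36^2)/1 = 2/1 = 2, a_1 = floor((36 + 36)/2) = 36.
  m_2 = 2*36 - 36 = 36, d_2 = (1298 - 36^2)/2 = 2/2 = 1, a_2 = floor((36 + 36)/1) = 72.
  m_3 = 1*72 - 36 = 36, d_3 = (1298 - 36^2)/1 = 2/1 = 2: (m_3, d_3) = (m_1, d_1) = (36, 2), so from here the quotients repeat a_1, a_2; the period length is 2.
Hence the expansion of sqrt(1298) is a_0 = 36 followed by the repeating block 36, 72 (period 2).

[36; (36, 72)]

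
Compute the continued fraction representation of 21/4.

[5; 4]

Run the Euclidean algorithm on 21 and 4; the successive quotients are the partial quotients a_0, a_1, ... (each step inverts the fractional part left over by the previous one):
  21 = 5*4 + 1, so a_0 = 5.
  4 = 4*1 + 0, so a_1 = 4.
The remainder reaches 0 after 2 divisions, so the expansion has 2 partial quotients, read off in order.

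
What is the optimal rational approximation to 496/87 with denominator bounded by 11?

57/10

Expand x = 496/87 as a continued fraction with the Euclidean algorithm:
  496 = 5*87 + 61, so a_0 = 5.
  87 = 1*61 + 26, so a_1 = 1.
  61 = 2*26 + 9, so a_2 = 2.
  26 = 2*9 + 8, so a_3 = 2.
  9 = 1*8 + 1, so a_4 = 1.
  8 = 8*1 + 0, so a_5 = 8.
so x = [5; 1, 2, 2, 1, 8].
Convergents (p_i = a_i*p_{i-1} + p_{i-2}, q_i = a_i*q_{i-1} + q_{i-2} with p_{-2}=0, p_{-1}=1, q_{-2}=1, q_{-1}=0), until the denominator exceeds 11:
  i=0: a_0=5, p_0 = 5*1 + 0 = 5, q_0 = 5*0 + 1 = 1.
  i=1: a_1=1, p_1 = 1*5 + 1 = 6, q_1 = 1*1 + 0 = 1.
  i=2: a_2=2, p_2 = 2*6 + 5 = 17, q_2 = 2*1 + 1 = 3.
  i=3: a_3=2, p_3 = 2*17 + 6 = 40, q_3 = 2*3 + 1 = 7.
  i=4: a_4=1, p_4 = 1*40 + 17 = 57, q_4 = 1*7 + 3 = 10.
  i=5: a_5=8, p_5 = 8*57 + 40 = 496, q_5 = 8*10 + 7 = 87.
q_5 = 87 > 11, so the last convergent with denominator <= 11 is p_4/q_4 = 57/10.
The closest fraction with denominator <= 11 is either p_4/q_4 or the intermediate fraction (k*p_4 + p_3)/(k*q_4 + q_3) with the largest k >= 1 whose denominator stays <= 11; these approach x as k grows, and every other convergent or intermediate fraction in range is farther away.
Largest k: floor((11 - q_3)/q_4) = floor((11 - 7)/10) = 0.
Since k = 0, no intermediate fraction beyond p_4/q_4 has denominator <= 11, so the convergent 57/10 is the closest (its error is |496*10 - 57*87|/(87*10) = 1/870).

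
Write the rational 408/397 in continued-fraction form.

Run the Euclidean algorithm on 408 and 397; the successive quotients are the partial quotients a_0, a_1, ... (each step inverts the fractional part left over by the previous one):
  408 = 1*397 + 11, so a_0 = 1.
  397 = 36*11 + 1, so a_1 = 36.
  11 = 11*1 + 0, so a_2 = 11.
The remainder reaches 0 after 3 divisions, so the expansion has 3 partial quotients, read off in order.

[1; 36, 11]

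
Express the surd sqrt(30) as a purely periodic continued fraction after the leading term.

Write x_i = (sqrt(30) + m_i)/d_i with (m_0, d_0) = (0, 1). a_0 = floor(sqrt(30)) = 5, since 5^2 = 25 <= 30 < 36 = 6^2.
Iterate m_{i+1} = d_i*a_i - m_i, d_{i+1} = (30 - m_{i+1}^2)/d_i, a_{i+1} = floor((a_0 + m_{i+1})/d_{i+1}):
  m_1 = 1*5 - 0 = 5, d_1 = (30 - 5^2)/1 = 5/1 = 5, a_1 = floor((5 + 5)/5) = 2.
  m_2 = 5*2 - 5 = 5, d_2 = (30 - 5^2)/5 = 5/5 = 1, a_2 = floor((5 + 5)/1) = 10.
  m_3 = 1*10 - 5 = 5, d_3 = (30 - 5^2)/1 = 5/1 = 5: (m_3, d_3) = (m_1, d_1) = (5, 5), so from here the quotients repeat a_1, a_2; the period length is 2.
Hence the expansion of sqrt(30) is a_0 = 5 followed by the repeating block 2, 10 (period 2).

[5; (2, 10)]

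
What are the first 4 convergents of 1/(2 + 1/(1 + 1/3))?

0/1, 1/2, 1/3, 4/11

Using the convergent recurrence p_i = a_i*p_{i-1} + p_{i-2}, q_i = a_i*q_{i-1} + q_{i-2} with p_{-2}=0, p_{-1}=1, q_{-2}=1, q_{-1}=0:
  i=0: a_0=0, p_0 = 0*1 + 0 = 0, q_0 = 0*0 + 1 = 1.
  i=1: a_1=2, p_1 = 2*0 + 1 = 1, q_1 = 2*1 + 0 = 2.
  i=2: a_2=1, p_2 = 1*1 + 0 = 1, q_2 = 1*2 + 1 = 3.
  i=3: a_3=3, p_3 = 3*1 + 1 = 4, q_3 = 3*3 + 2 = 11.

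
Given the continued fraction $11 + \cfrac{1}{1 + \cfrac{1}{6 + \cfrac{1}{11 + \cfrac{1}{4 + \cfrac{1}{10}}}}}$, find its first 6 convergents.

11/1, 12/1, 83/7, 925/78, 3783/319, 38755/3268

Using the convergent recurrence p_i = a_i*p_{i-1} + p_{i-2}, q_i = a_i*q_{i-1} + q_{i-2} with p_{-2}=0, p_{-1}=1, q_{-2}=1, q_{-1}=0:
  i=0: a_0=11, p_0 = 11*1 + 0 = 11, q_0 = 11*0 + 1 = 1.
  i=1: a_1=1, p_1 = 1*11 + 1 = 12, q_1 = 1*1 + 0 = 1.
  i=2: a_2=6, p_2 = 6*12 + 11 = 83, q_2 = 6*1 + 1 = 7.
  i=3: a_3=11, p_3 = 11*83 + 12 = 925, q_3 = 11*7 + 1 = 78.
  i=4: a_4=4, p_4 = 4*925 + 83 = 3783, q_4 = 4*78 + 7 = 319.
  i=5: a_5=10, p_5 = 10*3783 + 925 = 38755, q_5 = 10*319 + 78 = 3268.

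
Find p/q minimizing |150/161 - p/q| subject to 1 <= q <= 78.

Expand x = 150/161 as a continued fraction with the Euclidean algorithm:
  150 = 0*161 + 150, so a_0 = 0.
  161 = 1*150 + 11, so a_1 = 1.
  150 = 13*11 + 7, so a_2 = 13.
  11 = 1*7 + 4, so a_3 = 1.
  7 = 1*4 + 3, so a_4 = 1.
  4 = 1*3 + 1, so a_5 = 1.
  3 = 3*1 + 0, so a_6 = 3.
so x = [0; 1, 13, 1, 1, 1, 3].
Convergents (p_i = a_i*p_{i-1} + p_{i-2}, q_i = a_i*q_{i-1} + q_{i-2} with p_{-2}=0, p_{-1}=1, q_{-2}=1, q_{-1}=0), until the denominator exceeds 78:
  i=0: a_0=0, p_0 = 0*1 + 0 = 0, q_0 = 0*0 + 1 = 1.
  i=1: a_1=1, p_1 = 1*0 + 1 = 1, q_1 = 1*1 + 0 = 1.
  i=2: a_2=13, p_2 = 13*1 + 0 = 13, q_2 = 13*1 + 1 = 14.
  i=3: a_3=1, p_3 = 1*13 + 1 = 14, q_3 = 1*14 + 1 = 15.
  i=4: a_4=1, p_4 = 1*14 + 13 = 27, q_4 = 1*15 + 14 = 29.
  i=5: a_5=1, p_5 = 1*27 + 14 = 41, q_5 = 1*29 + 15 = 44.
  i=6: a_6=3, p_6 = 3*41 + 27 = 150, q_6 = 3*44 + 29 = 161.
q_6 = 161 > 78, so the last convergent with denominator <= 78 is p_5/q_5 = 41/44.
The closest fraction with denominator <= 78 is either p_5/q_5 or the intermediate fraction (k*p_5 + p_4)/(k*q_5 + q_4) with the largest k >= 1 whose denominator stays <= 78; these approach x as k grows, and every other convergent or intermediate fraction in range is farther away.
Largest k: floor((78 - q_4)/q_5) = floor((78 - 29)/44) = 1.
That gives (1*41 + 27)/(1*44 + 29) = 68/73.
Compare the errors: |x - 41/44| = |150*44 - 41*161|/(161*44) = 1/7084, and |x - 68/73| = |150*73 - 68*161|/(161*73) = 2/11753.
Cross-multiplying, 1*11753 = 11753 < 14168 = 2*7084, so 1/7084 is smaller: the convergent 41/44 is closer to x than 68/73.

41/44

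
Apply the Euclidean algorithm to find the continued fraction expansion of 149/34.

[4; 2, 1, 1, 1, 1, 2]

Run the Euclidean algorithm on 149 and 34; the successive quotients are the partial quotients a_0, a_1, ... (each step inverts the fractional part left over by the previous one):
  149 = 4*34 + 13, so a_0 = 4.
  34 = 2*13 + 8, so a_1 = 2.
  13 = 1*8 + 5, so a_2 = 1.
  8 = 1*5 + 3, so a_3 = 1.
  5 = 1*3 + 2, so a_4 = 1.
  3 = 1*2 + 1, so a_5 = 1.
  2 = 2*1 + 0, so a_6 = 2.
The remainder reaches 0 after 7 divisions, so the expansion has 7 partial quotients, read off in order.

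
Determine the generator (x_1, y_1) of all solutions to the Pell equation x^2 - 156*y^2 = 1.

First expand sqrt(156) as a continued fraction. With x_i = (sqrt(156) + m_i)/d_i and (m_0, d_0) = (0, 1): a_0 = floor(sqrt(156)) = 12, since 12^2 = 144 <= 156 < 169 = 13^2.
Iterate m_{i+1} = d_i*a_i - m_i, d_{i+1} = (156 - m_{i+1}^2)/d_i, a_{i+1} = floor((a_0 + m_{i+1})/d_{i+1}):
  m_1 = 1*12 - 0 = 12, d_1 = (156 - 12^2)/1 = 12/1 = 12, a_1 = floor((12 + 12)/12) = 2.
  m_2 = 12*2 - 12 = 12, d_2 = (156 - 12^2)/12 = 12/12 = 1, a_2 = floor((12 + 12)/1) = 24.
  m_3 = 1*24 - 12 = 12, d_3 = (156 - 12^2)/1 = 12/1 = 12: (m_3, d_3) = (m_1, d_1) = (12, 12), so from here the quotients repeat a_1, a_2; the period length is 2.
So sqrt(156) = [12; (2, 24)] with period length k = 2.
k is even, so the fundamental solution of x^2 - 156y^2 = 1 is (p_{k-1}, q_{k-1}) = (p_1, q_1); compute convergents through index 1.
Convergents (p_i = a_i*p_{i-1} + p_{i-2}, q_i = a_i*q_{i-1} + q_{i-2} with p_{-2}=0, p_{-1}=1, q_{-2}=1, q_{-1}=0):
  i=0: a_0=12, p_0 = 12*1 + 0 = 12, q_0 = 12*0 + 1 = 1.
  i=1: a_1=2, p_1 = 2*12 + 1 = 25, q_1 = 2*1 + 0 = 2.
Check: 25^2 - 156*2^2 = 625 - 624 = 1, so (x, y) = (25, 2) solves the equation, and by the theorem it is the least positive solution.

(x, y) = (25, 2)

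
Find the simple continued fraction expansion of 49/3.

[16; 3]

Run the Euclidean algorithm on 49 and 3; the successive quotients are the partial quotients a_0, a_1, ... (each step inverts the fractional part left over by the previous one):
  49 = 16*3 + 1, so a_0 = 16.
  3 = 3*1 + 0, so a_1 = 3.
The remainder reaches 0 after 2 divisions, so the expansion has 2 partial quotients, read off in order.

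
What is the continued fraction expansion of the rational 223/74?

[3; 74]

Run the Euclidean algorithm on 223 and 74; the successive quotients are the partial quotients a_0, a_1, ... (each step inverts the fractional part left over by the previous one):
  223 = 3*74 + 1, so a_0 = 3.
  74 = 74*1 + 0, so a_1 = 74.
The remainder reaches 0 after 2 divisions, so the expansion has 2 partial quotients, read off in order.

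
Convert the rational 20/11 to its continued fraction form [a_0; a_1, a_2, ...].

[1; 1, 4, 2]

Run the Euclidean algorithm on 20 and 11; the successive quotients are the partial quotients a_0, a_1, ... (each step inverts the fractional part left over by the previous one):
  20 = 1*11 + 9, so a_0 = 1.
  11 = 1*9 + 2, so a_1 = 1.
  9 = 4*2 + 1, so a_2 = 4.
  2 = 2*1 + 0, so a_3 = 2.
The remainder reaches 0 after 4 divisions, so the expansion has 4 partial quotients, read off in order.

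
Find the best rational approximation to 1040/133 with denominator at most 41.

Expand x = 1040/133 as a continued fraction with the Euclidean algorithm:
  1040 = 7*133 + 109, so a_0 = 7.
  133 = 1*109 + 24, so a_1 = 1.
  109 = 4*24 + 13, so a_2 = 4.
  24 = 1*13 + 11, so a_3 = 1.
  13 = 1*11 + 2, so a_4 = 1.
  11 = 5*2 + 1, so a_5 = 5.
  2 = 2*1 + 0, so a_6 = 2.
so x = [7; 1, 4, 1, 1, 5, 2].
Convergents (p_i = a_i*p_{i-1} + p_{i-2}, q_i = a_i*q_{i-1} + q_{i-2} with p_{-2}=0, p_{-1}=1, q_{-2}=1, q_{-1}=0), until the denominator exceeds 41:
  i=0: a_0=7, p_0 = 7*1 + 0 = 7, q_0 = 7*0 + 1 = 1.
  i=1: a_1=1, p_1 = 1*7 + 1 = 8, q_1 = 1*1 + 0 = 1.
  i=2: a_2=4, p_2 = 4*8 + 7 = 39, q_2 = 4*1 + 1 = 5.
  i=3: a_3=1, p_3 = 1*39 + 8 = 47, q_3 = 1*5 + 1 = 6.
  i=4: a_4=1, p_4 = 1*47 + 39 = 86, q_4 = 1*6 + 5 = 11.
  i=5: a_5=5, p_5 = 5*86 + 47 = 477, q_5 = 5*11 + 6 = 61.
q_5 = 61 > 41, so the last convergent with denominator <= 41 is p_4/q_4 = 86/11.
The closest fraction with denominator <= 41 is either p_4/q_4 or the intermediate fraction (k*p_4 + p_3)/(k*q_4 + q_3) with the largest k >= 1 whose denominator stays <= 41; these approach x as k grows, and every other convergent or intermediate fraction in range is farther away.
Largest k: floor((41 - q_3)/q_4) = floor((41 - 6)/11) = 3.
That gives (3*86 + 47)/(3*11 + 6) = 305/39.
Compare the errors: |x - 86/11| = |1040*11 - 86*133|/(133*11) = 2/1463, and |x - 305/39| = |1040*39 - 305*133|/(133*39) = 5/5187.
Cross-multiplying, 5*1463 = 7315 < 10374 = 2*5187, so 5/5187 is smaller: the intermediate fraction 305/39 is closer to x than 86/11.

305/39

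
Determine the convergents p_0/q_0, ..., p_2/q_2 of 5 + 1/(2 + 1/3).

5/1, 11/2, 38/7

Using the convergent recurrence p_i = a_i*p_{i-1} + p_{i-2}, q_i = a_i*q_{i-1} + q_{i-2} with p_{-2}=0, p_{-1}=1, q_{-2}=1, q_{-1}=0:
  i=0: a_0=5, p_0 = 5*1 + 0 = 5, q_0 = 5*0 + 1 = 1.
  i=1: a_1=2, p_1 = 2*5 + 1 = 11, q_1 = 2*1 + 0 = 2.
  i=2: a_2=3, p_2 = 3*11 + 5 = 38, q_2 = 3*2 + 1 = 7.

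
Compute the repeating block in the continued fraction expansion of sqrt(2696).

Write x_i = (sqrt(2696) + m_i)/d_i with (m_0, d_0) = (0, 1). a_0 = floor(sqrt(2696)) = 51, since 51^2 = 2601 <= 2696 < 2704 = 52^2.
Iterate m_{i+1} = d_i*a_i - m_i, d_{i+1} = (2696 - m_{i+1}^2)/d_i, a_{i+1} = floor((a_0 + m_{i+1})/d_{i+1}):
  m_1 = 1*51 - 0 = 51, d_1 = (2696 - 51^2)/1 = 95/1 = 95, a_1 = floor((51 + 51)/95) = 1.
  m_2 = 95*1 - 51 = 44, d_2 = (2696 - 44^2)/95 = 760/95 = 8, a_2 = floor((51 + 44)/8) = 11.
  m_3 = 8*11 - 44 = 44, d_3 = (2696 - 44^2)/8 = 760/8 = 95, a_3 = floor((51 + 44)/95) = 1.
  m_4 = 95*1 - 44 = 51, d_4 = (2696 - 51^2)/95 = 95/95 = 1, a_4 = floor((51 + 51)/1) = 102.
  m_5 = 1*102 - 51 = 51, d_5 = (2696 - 51^2)/1 = 95/1 = 95: (m_5, d_5) = (m_1, d_1) = (51, 95), so from here the quotients repeat a_1, ..., a_4; the period length is 4.
Hence the expansion of sqrt(2696) is a_0 = 51 followed by the repeating block 1, 11, 1, 102 (period 4).

[51; (1, 11, 1, 102)]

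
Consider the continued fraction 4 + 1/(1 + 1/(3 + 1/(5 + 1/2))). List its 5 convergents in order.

Using the convergent recurrence p_i = a_i*p_{i-1} + p_{i-2}, q_i = a_i*q_{i-1} + q_{i-2} with p_{-2}=0, p_{-1}=1, q_{-2}=1, q_{-1}=0:
  i=0: a_0=4, p_0 = 4*1 + 0 = 4, q_0 = 4*0 + 1 = 1.
  i=1: a_1=1, p_1 = 1*4 + 1 = 5, q_1 = 1*1 + 0 = 1.
  i=2: a_2=3, p_2 = 3*5 + 4 = 19, q_2 = 3*1 + 1 = 4.
  i=3: a_3=5, p_3 = 5*19 + 5 = 100, q_3 = 5*4 + 1 = 21.
  i=4: a_4=2, p_4 = 2*100 + 19 = 219, q_4 = 2*21 + 4 = 46.

4/1, 5/1, 19/4, 100/21, 219/46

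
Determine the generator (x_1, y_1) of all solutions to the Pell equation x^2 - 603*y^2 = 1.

First expand sqrt(603) as a continued fraction. With x_i = (sqrt(603) + m_i)/d_i and (m_0, d_0) = (0, 1): a_0 = floor(sqrt(603)) = 24, since 24^2 = 576 <= 603 < 625 = 25^2.
Iterate m_{i+1} = d_i*a_i - m_i, d_{i+1} = (603 - m_{i+1}^2)/d_i, a_{i+1} = floor((a_0 + m_{i+1})/d_{i+1}):
  m_1 = 1*24 - 0 = 24, d_1 = (603 - 24^2)/1 = 27/1 = 27, a_1 = floor((24 + 24)/27) = 1.
  m_2 = 27*1 - 24 = 3, d_2 = (603 - 3^2)/27 = 594/27 = 22, a_2 = floor((24 + 3)/22) = 1.
  m_3 = 22*1 - 3 = 19, d_3 = (603 - 19^2)/22 = 242/22 = 11, a_3 = floor((24 + 19)/11) = 3.
  m_4 = 11*3 - 19 = 14, d_4 = (603 - 14^2)/11 = 407/11 = 37, a_4 = floor((24 + 14)/37) = 1.
  m_5 = 37*1 - 14 = 23, d_5 = (603 - 23^2)/37 = 74/37 = 2, a_5 = floor((24 + 23)/2) = 23.
  m_6 = 2*23 - 23 = 23, d_6 = (603 - 23^2)/2 = 74/2 = 37, a_6 = floor((24 + 23)/37) = 1.
  m_7 = 37*1 - 23 = 14, d_7 = (603 - 14^2)/37 = 407/37 = 11, a_7 = floor((24 + 14)/11) = 3.
  m_8 = 11*3 - 14 = 19, d_8 = (603 - 19^2)/11 = 242/11 = 22, a_8 = floor((24 + 19)/22) = 1.
  m_9 = 22*1 - 19 = 3, d_9 = (603 - 3^2)/22 = 594/22 = 27, a_9 = floor((24 + 3)/27) = 1.
  m_10 = 27*1 - 3 = 24, d_10 = (603 - 24^2)/27 = 27/27 = 1, a_10 = floor((24 + 24)/1) = 48.
  m_11 = 1*48 - 24 = 24, d_11 = (603 - 24^2)/1 = 27/1 = 27: (m_11, d_11) = (m_1, d_1) = (24, 27), so from here the quotients repeat a_1, ..., a_10; the period length is 10.
So sqrt(603) = [24; (1, 1, 3, 1, 23, 1, 3, 1, 1, 48)] with period length k = 10.
k is even, so the fundamental solution of x^2 - 603y^2 = 1 is (p_{k-1}, q_{k-1}) = (p_9, q_9); compute convergents through index 9.
Convergents (p_i = a_i*p_{i-1} + p_{i-2}, q_i = a_i*q_{i-1} + q_{i-2} with p_{-2}=0, p_{-1}=1, q_{-2}=1, q_{-1}=0):
  i=0: a_0=24, p_0 = 24*1 + 0 = 24, q_0 = 24*0 + 1 = 1.
  i=1: a_1=1, p_1 = 1*24 + 1 = 25, q_1 = 1*1 + 0 = 1.
  i=2: a_2=1, p_2 = 1*25 + 24 = 49, q_2 = 1*1 + 1 = 2.
  i=3: a_3=3, p_3 = 3*49 + 25 = 172, q_3 = 3*2 + 1 = 7.
  i=4: a_4=1, p_4 = 1*172 + 49 = 221, q_4 = 1*7 + 2 = 9.
  i=5: a_5=23, p_5 = 23*221 + 172 = 5255, q_5 = 23*9 + 7 = 214.
  i=6: a_6=1, p_6 = 1*5255 + 221 = 5476, q_6 = 1*214 + 9 = 223.
  i=7: a_7=3, p_7 = 3*5476 + 5255 = 21683, q_7 = 3*223 + 214 = 883.
  i=8: a_8=1, p_8 = 1*21683 + 5476 = 27159, q_8 = 1*883 + 223 = 1106.
  i=9: a_9=1, p_9 = 1*27159 + 21683 = 48842, q_9 = 1*1106 + 883 = 1989.
Check: 48842^2 - 603*1989^2 = 2385540964 - 2385540963 = 1, so (x, y) = (48842, 1989) solves the equation, and by the theorem it is the least positive solution.

(x, y) = (48842, 1989)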